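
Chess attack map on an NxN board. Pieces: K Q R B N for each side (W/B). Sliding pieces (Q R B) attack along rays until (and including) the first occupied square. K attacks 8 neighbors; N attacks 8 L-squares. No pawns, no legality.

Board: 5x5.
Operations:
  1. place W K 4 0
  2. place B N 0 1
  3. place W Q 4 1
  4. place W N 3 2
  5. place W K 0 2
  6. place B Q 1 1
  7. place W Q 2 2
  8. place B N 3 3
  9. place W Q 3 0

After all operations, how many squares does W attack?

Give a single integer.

Answer: 22

Derivation:
Op 1: place WK@(4,0)
Op 2: place BN@(0,1)
Op 3: place WQ@(4,1)
Op 4: place WN@(3,2)
Op 5: place WK@(0,2)
Op 6: place BQ@(1,1)
Op 7: place WQ@(2,2)
Op 8: place BN@(3,3)
Op 9: place WQ@(3,0)
Per-piece attacks for W:
  WK@(0,2): attacks (0,3) (0,1) (1,2) (1,3) (1,1)
  WQ@(2,2): attacks (2,3) (2,4) (2,1) (2,0) (3,2) (1,2) (0,2) (3,3) (3,1) (4,0) (1,3) (0,4) (1,1) [ray(1,0) blocked at (3,2); ray(-1,0) blocked at (0,2); ray(1,1) blocked at (3,3); ray(1,-1) blocked at (4,0); ray(-1,-1) blocked at (1,1)]
  WQ@(3,0): attacks (3,1) (3,2) (4,0) (2,0) (1,0) (0,0) (4,1) (2,1) (1,2) (0,3) [ray(0,1) blocked at (3,2); ray(1,0) blocked at (4,0); ray(1,1) blocked at (4,1)]
  WN@(3,2): attacks (4,4) (2,4) (1,3) (4,0) (2,0) (1,1)
  WK@(4,0): attacks (4,1) (3,0) (3,1)
  WQ@(4,1): attacks (4,2) (4,3) (4,4) (4,0) (3,1) (2,1) (1,1) (3,2) (3,0) [ray(0,-1) blocked at (4,0); ray(-1,0) blocked at (1,1); ray(-1,1) blocked at (3,2); ray(-1,-1) blocked at (3,0)]
Union (22 distinct): (0,0) (0,1) (0,2) (0,3) (0,4) (1,0) (1,1) (1,2) (1,3) (2,0) (2,1) (2,3) (2,4) (3,0) (3,1) (3,2) (3,3) (4,0) (4,1) (4,2) (4,3) (4,4)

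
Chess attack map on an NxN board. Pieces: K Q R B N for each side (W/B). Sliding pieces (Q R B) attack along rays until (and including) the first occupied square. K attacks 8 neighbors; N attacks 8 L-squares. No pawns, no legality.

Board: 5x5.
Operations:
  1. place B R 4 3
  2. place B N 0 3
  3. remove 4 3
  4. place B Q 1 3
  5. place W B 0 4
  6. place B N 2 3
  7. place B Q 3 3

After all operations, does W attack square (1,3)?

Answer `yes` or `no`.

Answer: yes

Derivation:
Op 1: place BR@(4,3)
Op 2: place BN@(0,3)
Op 3: remove (4,3)
Op 4: place BQ@(1,3)
Op 5: place WB@(0,4)
Op 6: place BN@(2,3)
Op 7: place BQ@(3,3)
Per-piece attacks for W:
  WB@(0,4): attacks (1,3) [ray(1,-1) blocked at (1,3)]
W attacks (1,3): yes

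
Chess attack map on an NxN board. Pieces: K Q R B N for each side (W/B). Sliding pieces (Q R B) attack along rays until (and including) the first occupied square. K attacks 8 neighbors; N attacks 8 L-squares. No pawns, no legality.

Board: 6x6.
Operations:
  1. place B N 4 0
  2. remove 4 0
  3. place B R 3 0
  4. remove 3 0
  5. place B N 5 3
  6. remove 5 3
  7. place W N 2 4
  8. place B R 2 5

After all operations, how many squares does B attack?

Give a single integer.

Op 1: place BN@(4,0)
Op 2: remove (4,0)
Op 3: place BR@(3,0)
Op 4: remove (3,0)
Op 5: place BN@(5,3)
Op 6: remove (5,3)
Op 7: place WN@(2,4)
Op 8: place BR@(2,5)
Per-piece attacks for B:
  BR@(2,5): attacks (2,4) (3,5) (4,5) (5,5) (1,5) (0,5) [ray(0,-1) blocked at (2,4)]
Union (6 distinct): (0,5) (1,5) (2,4) (3,5) (4,5) (5,5)

Answer: 6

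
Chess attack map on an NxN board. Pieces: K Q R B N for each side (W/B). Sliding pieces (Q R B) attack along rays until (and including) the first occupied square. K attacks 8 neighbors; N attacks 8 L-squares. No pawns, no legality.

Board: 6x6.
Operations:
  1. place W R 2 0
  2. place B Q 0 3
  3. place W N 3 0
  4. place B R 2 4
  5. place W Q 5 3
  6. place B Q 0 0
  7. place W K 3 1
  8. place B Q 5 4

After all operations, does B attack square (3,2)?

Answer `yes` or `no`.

Op 1: place WR@(2,0)
Op 2: place BQ@(0,3)
Op 3: place WN@(3,0)
Op 4: place BR@(2,4)
Op 5: place WQ@(5,3)
Op 6: place BQ@(0,0)
Op 7: place WK@(3,1)
Op 8: place BQ@(5,4)
Per-piece attacks for B:
  BQ@(0,0): attacks (0,1) (0,2) (0,3) (1,0) (2,0) (1,1) (2,2) (3,3) (4,4) (5,5) [ray(0,1) blocked at (0,3); ray(1,0) blocked at (2,0)]
  BQ@(0,3): attacks (0,4) (0,5) (0,2) (0,1) (0,0) (1,3) (2,3) (3,3) (4,3) (5,3) (1,4) (2,5) (1,2) (2,1) (3,0) [ray(0,-1) blocked at (0,0); ray(1,0) blocked at (5,3); ray(1,-1) blocked at (3,0)]
  BR@(2,4): attacks (2,5) (2,3) (2,2) (2,1) (2,0) (3,4) (4,4) (5,4) (1,4) (0,4) [ray(0,-1) blocked at (2,0); ray(1,0) blocked at (5,4)]
  BQ@(5,4): attacks (5,5) (5,3) (4,4) (3,4) (2,4) (4,5) (4,3) (3,2) (2,1) (1,0) [ray(0,-1) blocked at (5,3); ray(-1,0) blocked at (2,4)]
B attacks (3,2): yes

Answer: yes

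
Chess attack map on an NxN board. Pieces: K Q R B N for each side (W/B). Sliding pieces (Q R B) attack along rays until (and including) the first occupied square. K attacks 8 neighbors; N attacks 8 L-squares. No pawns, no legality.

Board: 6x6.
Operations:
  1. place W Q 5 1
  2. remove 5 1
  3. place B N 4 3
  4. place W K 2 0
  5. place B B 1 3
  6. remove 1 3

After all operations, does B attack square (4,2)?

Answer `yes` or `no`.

Answer: no

Derivation:
Op 1: place WQ@(5,1)
Op 2: remove (5,1)
Op 3: place BN@(4,3)
Op 4: place WK@(2,0)
Op 5: place BB@(1,3)
Op 6: remove (1,3)
Per-piece attacks for B:
  BN@(4,3): attacks (5,5) (3,5) (2,4) (5,1) (3,1) (2,2)
B attacks (4,2): no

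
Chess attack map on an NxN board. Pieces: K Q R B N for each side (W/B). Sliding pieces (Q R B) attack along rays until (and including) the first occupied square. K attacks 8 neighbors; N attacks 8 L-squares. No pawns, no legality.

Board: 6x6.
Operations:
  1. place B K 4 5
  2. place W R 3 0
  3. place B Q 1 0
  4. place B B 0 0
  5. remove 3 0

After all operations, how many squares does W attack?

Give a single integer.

Op 1: place BK@(4,5)
Op 2: place WR@(3,0)
Op 3: place BQ@(1,0)
Op 4: place BB@(0,0)
Op 5: remove (3,0)
Per-piece attacks for W:
Union (0 distinct): (none)

Answer: 0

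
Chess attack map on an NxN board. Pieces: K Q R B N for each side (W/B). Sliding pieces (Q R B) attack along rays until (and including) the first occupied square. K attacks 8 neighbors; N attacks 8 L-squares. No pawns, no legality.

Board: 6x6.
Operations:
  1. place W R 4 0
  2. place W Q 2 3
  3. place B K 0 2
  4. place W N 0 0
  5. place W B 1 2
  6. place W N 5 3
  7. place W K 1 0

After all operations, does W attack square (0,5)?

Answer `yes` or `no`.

Op 1: place WR@(4,0)
Op 2: place WQ@(2,3)
Op 3: place BK@(0,2)
Op 4: place WN@(0,0)
Op 5: place WB@(1,2)
Op 6: place WN@(5,3)
Op 7: place WK@(1,0)
Per-piece attacks for W:
  WN@(0,0): attacks (1,2) (2,1)
  WK@(1,0): attacks (1,1) (2,0) (0,0) (2,1) (0,1)
  WB@(1,2): attacks (2,3) (2,1) (3,0) (0,3) (0,1) [ray(1,1) blocked at (2,3)]
  WQ@(2,3): attacks (2,4) (2,5) (2,2) (2,1) (2,0) (3,3) (4,3) (5,3) (1,3) (0,3) (3,4) (4,5) (3,2) (4,1) (5,0) (1,4) (0,5) (1,2) [ray(1,0) blocked at (5,3); ray(-1,-1) blocked at (1,2)]
  WR@(4,0): attacks (4,1) (4,2) (4,3) (4,4) (4,5) (5,0) (3,0) (2,0) (1,0) [ray(-1,0) blocked at (1,0)]
  WN@(5,3): attacks (4,5) (3,4) (4,1) (3,2)
W attacks (0,5): yes

Answer: yes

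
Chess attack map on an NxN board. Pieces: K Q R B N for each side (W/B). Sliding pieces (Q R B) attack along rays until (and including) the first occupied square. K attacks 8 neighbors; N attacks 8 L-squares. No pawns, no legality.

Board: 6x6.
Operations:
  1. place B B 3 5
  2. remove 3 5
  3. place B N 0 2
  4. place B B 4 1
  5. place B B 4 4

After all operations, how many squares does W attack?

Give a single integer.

Answer: 0

Derivation:
Op 1: place BB@(3,5)
Op 2: remove (3,5)
Op 3: place BN@(0,2)
Op 4: place BB@(4,1)
Op 5: place BB@(4,4)
Per-piece attacks for W:
Union (0 distinct): (none)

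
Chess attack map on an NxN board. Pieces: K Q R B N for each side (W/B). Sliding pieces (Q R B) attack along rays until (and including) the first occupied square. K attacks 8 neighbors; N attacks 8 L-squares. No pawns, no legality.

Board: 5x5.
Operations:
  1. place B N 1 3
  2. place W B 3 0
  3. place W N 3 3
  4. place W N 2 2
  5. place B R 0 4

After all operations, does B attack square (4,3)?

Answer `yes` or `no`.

Answer: no

Derivation:
Op 1: place BN@(1,3)
Op 2: place WB@(3,0)
Op 3: place WN@(3,3)
Op 4: place WN@(2,2)
Op 5: place BR@(0,4)
Per-piece attacks for B:
  BR@(0,4): attacks (0,3) (0,2) (0,1) (0,0) (1,4) (2,4) (3,4) (4,4)
  BN@(1,3): attacks (3,4) (2,1) (3,2) (0,1)
B attacks (4,3): no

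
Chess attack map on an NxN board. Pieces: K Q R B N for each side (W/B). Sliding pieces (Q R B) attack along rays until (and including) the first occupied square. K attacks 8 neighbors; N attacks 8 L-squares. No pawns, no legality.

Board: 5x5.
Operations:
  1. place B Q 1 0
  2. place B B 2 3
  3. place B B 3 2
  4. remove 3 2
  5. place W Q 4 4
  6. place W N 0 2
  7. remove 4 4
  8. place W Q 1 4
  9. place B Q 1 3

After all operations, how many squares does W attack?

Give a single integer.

Answer: 10

Derivation:
Op 1: place BQ@(1,0)
Op 2: place BB@(2,3)
Op 3: place BB@(3,2)
Op 4: remove (3,2)
Op 5: place WQ@(4,4)
Op 6: place WN@(0,2)
Op 7: remove (4,4)
Op 8: place WQ@(1,4)
Op 9: place BQ@(1,3)
Per-piece attacks for W:
  WN@(0,2): attacks (1,4) (2,3) (1,0) (2,1)
  WQ@(1,4): attacks (1,3) (2,4) (3,4) (4,4) (0,4) (2,3) (0,3) [ray(0,-1) blocked at (1,3); ray(1,-1) blocked at (2,3)]
Union (10 distinct): (0,3) (0,4) (1,0) (1,3) (1,4) (2,1) (2,3) (2,4) (3,4) (4,4)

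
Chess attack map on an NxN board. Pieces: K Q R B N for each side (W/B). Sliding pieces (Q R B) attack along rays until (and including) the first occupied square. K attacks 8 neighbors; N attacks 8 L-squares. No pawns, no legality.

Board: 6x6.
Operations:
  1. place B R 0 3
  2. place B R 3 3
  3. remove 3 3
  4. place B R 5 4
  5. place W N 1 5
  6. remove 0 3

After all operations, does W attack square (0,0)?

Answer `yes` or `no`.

Op 1: place BR@(0,3)
Op 2: place BR@(3,3)
Op 3: remove (3,3)
Op 4: place BR@(5,4)
Op 5: place WN@(1,5)
Op 6: remove (0,3)
Per-piece attacks for W:
  WN@(1,5): attacks (2,3) (3,4) (0,3)
W attacks (0,0): no

Answer: no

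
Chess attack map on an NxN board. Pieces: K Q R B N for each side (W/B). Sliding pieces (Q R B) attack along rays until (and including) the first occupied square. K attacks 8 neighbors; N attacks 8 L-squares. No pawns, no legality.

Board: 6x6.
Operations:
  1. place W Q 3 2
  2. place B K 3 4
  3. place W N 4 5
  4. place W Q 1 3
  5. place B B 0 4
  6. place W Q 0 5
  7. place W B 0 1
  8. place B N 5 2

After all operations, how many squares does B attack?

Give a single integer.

Answer: 12

Derivation:
Op 1: place WQ@(3,2)
Op 2: place BK@(3,4)
Op 3: place WN@(4,5)
Op 4: place WQ@(1,3)
Op 5: place BB@(0,4)
Op 6: place WQ@(0,5)
Op 7: place WB@(0,1)
Op 8: place BN@(5,2)
Per-piece attacks for B:
  BB@(0,4): attacks (1,5) (1,3) [ray(1,-1) blocked at (1,3)]
  BK@(3,4): attacks (3,5) (3,3) (4,4) (2,4) (4,5) (4,3) (2,5) (2,3)
  BN@(5,2): attacks (4,4) (3,3) (4,0) (3,1)
Union (12 distinct): (1,3) (1,5) (2,3) (2,4) (2,5) (3,1) (3,3) (3,5) (4,0) (4,3) (4,4) (4,5)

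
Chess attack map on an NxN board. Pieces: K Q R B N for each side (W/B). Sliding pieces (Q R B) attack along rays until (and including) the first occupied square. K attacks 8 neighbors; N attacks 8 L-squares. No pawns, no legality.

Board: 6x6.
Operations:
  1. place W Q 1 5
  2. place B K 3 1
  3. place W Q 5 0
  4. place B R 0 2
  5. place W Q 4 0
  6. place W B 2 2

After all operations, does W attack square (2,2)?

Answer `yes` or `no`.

Answer: no

Derivation:
Op 1: place WQ@(1,5)
Op 2: place BK@(3,1)
Op 3: place WQ@(5,0)
Op 4: place BR@(0,2)
Op 5: place WQ@(4,0)
Op 6: place WB@(2,2)
Per-piece attacks for W:
  WQ@(1,5): attacks (1,4) (1,3) (1,2) (1,1) (1,0) (2,5) (3,5) (4,5) (5,5) (0,5) (2,4) (3,3) (4,2) (5,1) (0,4)
  WB@(2,2): attacks (3,3) (4,4) (5,5) (3,1) (1,3) (0,4) (1,1) (0,0) [ray(1,-1) blocked at (3,1)]
  WQ@(4,0): attacks (4,1) (4,2) (4,3) (4,4) (4,5) (5,0) (3,0) (2,0) (1,0) (0,0) (5,1) (3,1) [ray(1,0) blocked at (5,0); ray(-1,1) blocked at (3,1)]
  WQ@(5,0): attacks (5,1) (5,2) (5,3) (5,4) (5,5) (4,0) (4,1) (3,2) (2,3) (1,4) (0,5) [ray(-1,0) blocked at (4,0)]
W attacks (2,2): no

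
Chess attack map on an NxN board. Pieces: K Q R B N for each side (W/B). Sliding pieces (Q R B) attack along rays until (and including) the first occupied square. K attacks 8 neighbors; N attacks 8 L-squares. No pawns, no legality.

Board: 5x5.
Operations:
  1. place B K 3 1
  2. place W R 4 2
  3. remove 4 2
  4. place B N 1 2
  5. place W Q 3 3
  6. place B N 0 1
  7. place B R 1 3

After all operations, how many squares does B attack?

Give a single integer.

Op 1: place BK@(3,1)
Op 2: place WR@(4,2)
Op 3: remove (4,2)
Op 4: place BN@(1,2)
Op 5: place WQ@(3,3)
Op 6: place BN@(0,1)
Op 7: place BR@(1,3)
Per-piece attacks for B:
  BN@(0,1): attacks (1,3) (2,2) (2,0)
  BN@(1,2): attacks (2,4) (3,3) (0,4) (2,0) (3,1) (0,0)
  BR@(1,3): attacks (1,4) (1,2) (2,3) (3,3) (0,3) [ray(0,-1) blocked at (1,2); ray(1,0) blocked at (3,3)]
  BK@(3,1): attacks (3,2) (3,0) (4,1) (2,1) (4,2) (4,0) (2,2) (2,0)
Union (18 distinct): (0,0) (0,3) (0,4) (1,2) (1,3) (1,4) (2,0) (2,1) (2,2) (2,3) (2,4) (3,0) (3,1) (3,2) (3,3) (4,0) (4,1) (4,2)

Answer: 18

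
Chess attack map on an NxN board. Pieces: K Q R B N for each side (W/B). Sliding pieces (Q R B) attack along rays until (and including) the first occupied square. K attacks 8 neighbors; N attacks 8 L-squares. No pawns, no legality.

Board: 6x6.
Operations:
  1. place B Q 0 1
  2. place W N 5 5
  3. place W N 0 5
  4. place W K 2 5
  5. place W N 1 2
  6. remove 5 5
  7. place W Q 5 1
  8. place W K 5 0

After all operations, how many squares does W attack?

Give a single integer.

Answer: 23

Derivation:
Op 1: place BQ@(0,1)
Op 2: place WN@(5,5)
Op 3: place WN@(0,5)
Op 4: place WK@(2,5)
Op 5: place WN@(1,2)
Op 6: remove (5,5)
Op 7: place WQ@(5,1)
Op 8: place WK@(5,0)
Per-piece attacks for W:
  WN@(0,5): attacks (1,3) (2,4)
  WN@(1,2): attacks (2,4) (3,3) (0,4) (2,0) (3,1) (0,0)
  WK@(2,5): attacks (2,4) (3,5) (1,5) (3,4) (1,4)
  WK@(5,0): attacks (5,1) (4,0) (4,1)
  WQ@(5,1): attacks (5,2) (5,3) (5,4) (5,5) (5,0) (4,1) (3,1) (2,1) (1,1) (0,1) (4,2) (3,3) (2,4) (1,5) (4,0) [ray(0,-1) blocked at (5,0); ray(-1,0) blocked at (0,1)]
Union (23 distinct): (0,0) (0,1) (0,4) (1,1) (1,3) (1,4) (1,5) (2,0) (2,1) (2,4) (3,1) (3,3) (3,4) (3,5) (4,0) (4,1) (4,2) (5,0) (5,1) (5,2) (5,3) (5,4) (5,5)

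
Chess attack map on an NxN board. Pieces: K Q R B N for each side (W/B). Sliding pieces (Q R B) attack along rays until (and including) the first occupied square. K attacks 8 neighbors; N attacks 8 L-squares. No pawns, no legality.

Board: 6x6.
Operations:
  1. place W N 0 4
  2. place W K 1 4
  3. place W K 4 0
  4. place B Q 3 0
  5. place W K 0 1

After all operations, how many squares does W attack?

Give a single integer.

Answer: 18

Derivation:
Op 1: place WN@(0,4)
Op 2: place WK@(1,4)
Op 3: place WK@(4,0)
Op 4: place BQ@(3,0)
Op 5: place WK@(0,1)
Per-piece attacks for W:
  WK@(0,1): attacks (0,2) (0,0) (1,1) (1,2) (1,0)
  WN@(0,4): attacks (2,5) (1,2) (2,3)
  WK@(1,4): attacks (1,5) (1,3) (2,4) (0,4) (2,5) (2,3) (0,5) (0,3)
  WK@(4,0): attacks (4,1) (5,0) (3,0) (5,1) (3,1)
Union (18 distinct): (0,0) (0,2) (0,3) (0,4) (0,5) (1,0) (1,1) (1,2) (1,3) (1,5) (2,3) (2,4) (2,5) (3,0) (3,1) (4,1) (5,0) (5,1)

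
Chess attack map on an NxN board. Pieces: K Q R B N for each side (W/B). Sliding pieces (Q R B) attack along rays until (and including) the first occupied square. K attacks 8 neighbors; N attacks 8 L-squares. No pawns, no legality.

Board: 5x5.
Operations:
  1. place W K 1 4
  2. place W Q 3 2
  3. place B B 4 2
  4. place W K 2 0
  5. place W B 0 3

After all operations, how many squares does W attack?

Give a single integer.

Answer: 19

Derivation:
Op 1: place WK@(1,4)
Op 2: place WQ@(3,2)
Op 3: place BB@(4,2)
Op 4: place WK@(2,0)
Op 5: place WB@(0,3)
Per-piece attacks for W:
  WB@(0,3): attacks (1,4) (1,2) (2,1) (3,0) [ray(1,1) blocked at (1,4)]
  WK@(1,4): attacks (1,3) (2,4) (0,4) (2,3) (0,3)
  WK@(2,0): attacks (2,1) (3,0) (1,0) (3,1) (1,1)
  WQ@(3,2): attacks (3,3) (3,4) (3,1) (3,0) (4,2) (2,2) (1,2) (0,2) (4,3) (4,1) (2,3) (1,4) (2,1) (1,0) [ray(1,0) blocked at (4,2); ray(-1,1) blocked at (1,4)]
Union (19 distinct): (0,2) (0,3) (0,4) (1,0) (1,1) (1,2) (1,3) (1,4) (2,1) (2,2) (2,3) (2,4) (3,0) (3,1) (3,3) (3,4) (4,1) (4,2) (4,3)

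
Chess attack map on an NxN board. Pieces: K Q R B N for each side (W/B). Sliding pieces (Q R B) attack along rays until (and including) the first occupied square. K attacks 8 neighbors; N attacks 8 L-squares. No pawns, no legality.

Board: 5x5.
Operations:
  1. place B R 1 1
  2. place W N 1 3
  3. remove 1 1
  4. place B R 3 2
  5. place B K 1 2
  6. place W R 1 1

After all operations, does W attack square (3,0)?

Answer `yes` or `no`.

Op 1: place BR@(1,1)
Op 2: place WN@(1,3)
Op 3: remove (1,1)
Op 4: place BR@(3,2)
Op 5: place BK@(1,2)
Op 6: place WR@(1,1)
Per-piece attacks for W:
  WR@(1,1): attacks (1,2) (1,0) (2,1) (3,1) (4,1) (0,1) [ray(0,1) blocked at (1,2)]
  WN@(1,3): attacks (3,4) (2,1) (3,2) (0,1)
W attacks (3,0): no

Answer: no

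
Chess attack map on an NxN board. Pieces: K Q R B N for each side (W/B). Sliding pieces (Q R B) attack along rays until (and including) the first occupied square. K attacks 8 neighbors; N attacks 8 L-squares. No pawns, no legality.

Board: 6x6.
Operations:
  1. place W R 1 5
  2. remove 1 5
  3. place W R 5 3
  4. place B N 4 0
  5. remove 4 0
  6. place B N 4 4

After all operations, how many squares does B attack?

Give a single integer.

Op 1: place WR@(1,5)
Op 2: remove (1,5)
Op 3: place WR@(5,3)
Op 4: place BN@(4,0)
Op 5: remove (4,0)
Op 6: place BN@(4,4)
Per-piece attacks for B:
  BN@(4,4): attacks (2,5) (5,2) (3,2) (2,3)
Union (4 distinct): (2,3) (2,5) (3,2) (5,2)

Answer: 4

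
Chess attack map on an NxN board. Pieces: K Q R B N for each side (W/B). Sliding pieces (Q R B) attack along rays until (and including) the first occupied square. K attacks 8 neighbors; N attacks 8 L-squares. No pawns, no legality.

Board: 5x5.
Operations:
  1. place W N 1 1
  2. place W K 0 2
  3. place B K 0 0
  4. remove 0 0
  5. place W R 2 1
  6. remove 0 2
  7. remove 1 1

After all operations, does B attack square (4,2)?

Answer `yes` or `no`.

Op 1: place WN@(1,1)
Op 2: place WK@(0,2)
Op 3: place BK@(0,0)
Op 4: remove (0,0)
Op 5: place WR@(2,1)
Op 6: remove (0,2)
Op 7: remove (1,1)
Per-piece attacks for B:
B attacks (4,2): no

Answer: no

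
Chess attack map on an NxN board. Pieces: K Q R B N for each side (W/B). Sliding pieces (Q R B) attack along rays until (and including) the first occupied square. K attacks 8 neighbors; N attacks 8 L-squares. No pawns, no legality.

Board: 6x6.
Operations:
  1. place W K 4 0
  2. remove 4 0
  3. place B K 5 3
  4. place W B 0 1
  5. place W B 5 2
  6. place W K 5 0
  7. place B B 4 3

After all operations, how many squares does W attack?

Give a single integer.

Answer: 10

Derivation:
Op 1: place WK@(4,0)
Op 2: remove (4,0)
Op 3: place BK@(5,3)
Op 4: place WB@(0,1)
Op 5: place WB@(5,2)
Op 6: place WK@(5,0)
Op 7: place BB@(4,3)
Per-piece attacks for W:
  WB@(0,1): attacks (1,2) (2,3) (3,4) (4,5) (1,0)
  WK@(5,0): attacks (5,1) (4,0) (4,1)
  WB@(5,2): attacks (4,3) (4,1) (3,0) [ray(-1,1) blocked at (4,3)]
Union (10 distinct): (1,0) (1,2) (2,3) (3,0) (3,4) (4,0) (4,1) (4,3) (4,5) (5,1)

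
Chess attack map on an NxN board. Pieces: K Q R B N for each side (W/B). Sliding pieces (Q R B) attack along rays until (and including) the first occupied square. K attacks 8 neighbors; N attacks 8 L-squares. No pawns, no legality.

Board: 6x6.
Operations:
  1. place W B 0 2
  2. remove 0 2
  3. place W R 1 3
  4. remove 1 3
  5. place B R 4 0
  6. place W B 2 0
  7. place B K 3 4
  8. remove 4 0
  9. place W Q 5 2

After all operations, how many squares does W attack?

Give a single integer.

Op 1: place WB@(0,2)
Op 2: remove (0,2)
Op 3: place WR@(1,3)
Op 4: remove (1,3)
Op 5: place BR@(4,0)
Op 6: place WB@(2,0)
Op 7: place BK@(3,4)
Op 8: remove (4,0)
Op 9: place WQ@(5,2)
Per-piece attacks for W:
  WB@(2,0): attacks (3,1) (4,2) (5,3) (1,1) (0,2)
  WQ@(5,2): attacks (5,3) (5,4) (5,5) (5,1) (5,0) (4,2) (3,2) (2,2) (1,2) (0,2) (4,3) (3,4) (4,1) (3,0) [ray(-1,1) blocked at (3,4)]
Union (16 distinct): (0,2) (1,1) (1,2) (2,2) (3,0) (3,1) (3,2) (3,4) (4,1) (4,2) (4,3) (5,0) (5,1) (5,3) (5,4) (5,5)

Answer: 16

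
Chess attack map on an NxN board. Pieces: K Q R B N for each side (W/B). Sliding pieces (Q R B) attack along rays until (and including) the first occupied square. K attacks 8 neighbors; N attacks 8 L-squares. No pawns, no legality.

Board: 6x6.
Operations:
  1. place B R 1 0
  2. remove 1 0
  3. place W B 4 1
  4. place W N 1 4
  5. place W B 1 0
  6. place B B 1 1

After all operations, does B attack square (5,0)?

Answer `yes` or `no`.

Op 1: place BR@(1,0)
Op 2: remove (1,0)
Op 3: place WB@(4,1)
Op 4: place WN@(1,4)
Op 5: place WB@(1,0)
Op 6: place BB@(1,1)
Per-piece attacks for B:
  BB@(1,1): attacks (2,2) (3,3) (4,4) (5,5) (2,0) (0,2) (0,0)
B attacks (5,0): no

Answer: no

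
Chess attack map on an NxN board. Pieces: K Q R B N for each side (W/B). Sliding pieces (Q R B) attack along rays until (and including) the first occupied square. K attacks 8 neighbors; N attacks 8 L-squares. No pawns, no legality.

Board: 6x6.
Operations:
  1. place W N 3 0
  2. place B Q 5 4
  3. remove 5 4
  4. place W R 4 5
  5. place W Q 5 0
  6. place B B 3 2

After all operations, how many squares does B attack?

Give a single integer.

Answer: 9

Derivation:
Op 1: place WN@(3,0)
Op 2: place BQ@(5,4)
Op 3: remove (5,4)
Op 4: place WR@(4,5)
Op 5: place WQ@(5,0)
Op 6: place BB@(3,2)
Per-piece attacks for B:
  BB@(3,2): attacks (4,3) (5,4) (4,1) (5,0) (2,3) (1,4) (0,5) (2,1) (1,0) [ray(1,-1) blocked at (5,0)]
Union (9 distinct): (0,5) (1,0) (1,4) (2,1) (2,3) (4,1) (4,3) (5,0) (5,4)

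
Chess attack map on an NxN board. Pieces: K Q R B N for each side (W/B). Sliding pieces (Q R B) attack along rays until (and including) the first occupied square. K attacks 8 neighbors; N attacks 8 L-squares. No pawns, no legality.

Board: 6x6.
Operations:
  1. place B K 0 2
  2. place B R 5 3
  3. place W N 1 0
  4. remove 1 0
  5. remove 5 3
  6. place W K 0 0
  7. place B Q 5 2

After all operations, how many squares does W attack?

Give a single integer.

Answer: 3

Derivation:
Op 1: place BK@(0,2)
Op 2: place BR@(5,3)
Op 3: place WN@(1,0)
Op 4: remove (1,0)
Op 5: remove (5,3)
Op 6: place WK@(0,0)
Op 7: place BQ@(5,2)
Per-piece attacks for W:
  WK@(0,0): attacks (0,1) (1,0) (1,1)
Union (3 distinct): (0,1) (1,0) (1,1)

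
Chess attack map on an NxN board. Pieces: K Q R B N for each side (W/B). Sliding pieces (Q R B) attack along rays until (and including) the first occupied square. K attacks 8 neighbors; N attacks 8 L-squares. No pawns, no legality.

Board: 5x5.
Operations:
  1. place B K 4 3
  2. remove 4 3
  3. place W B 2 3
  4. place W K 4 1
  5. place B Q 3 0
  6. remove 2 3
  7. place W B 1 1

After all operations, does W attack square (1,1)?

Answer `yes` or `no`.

Answer: no

Derivation:
Op 1: place BK@(4,3)
Op 2: remove (4,3)
Op 3: place WB@(2,3)
Op 4: place WK@(4,1)
Op 5: place BQ@(3,0)
Op 6: remove (2,3)
Op 7: place WB@(1,1)
Per-piece attacks for W:
  WB@(1,1): attacks (2,2) (3,3) (4,4) (2,0) (0,2) (0,0)
  WK@(4,1): attacks (4,2) (4,0) (3,1) (3,2) (3,0)
W attacks (1,1): no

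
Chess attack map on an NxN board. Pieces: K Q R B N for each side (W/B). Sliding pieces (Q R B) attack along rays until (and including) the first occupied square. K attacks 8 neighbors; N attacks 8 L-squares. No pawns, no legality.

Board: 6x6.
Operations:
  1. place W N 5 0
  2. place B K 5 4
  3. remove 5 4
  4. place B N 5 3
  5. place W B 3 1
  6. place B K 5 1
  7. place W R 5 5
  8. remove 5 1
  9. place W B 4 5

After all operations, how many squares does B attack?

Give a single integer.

Answer: 4

Derivation:
Op 1: place WN@(5,0)
Op 2: place BK@(5,4)
Op 3: remove (5,4)
Op 4: place BN@(5,3)
Op 5: place WB@(3,1)
Op 6: place BK@(5,1)
Op 7: place WR@(5,5)
Op 8: remove (5,1)
Op 9: place WB@(4,5)
Per-piece attacks for B:
  BN@(5,3): attacks (4,5) (3,4) (4,1) (3,2)
Union (4 distinct): (3,2) (3,4) (4,1) (4,5)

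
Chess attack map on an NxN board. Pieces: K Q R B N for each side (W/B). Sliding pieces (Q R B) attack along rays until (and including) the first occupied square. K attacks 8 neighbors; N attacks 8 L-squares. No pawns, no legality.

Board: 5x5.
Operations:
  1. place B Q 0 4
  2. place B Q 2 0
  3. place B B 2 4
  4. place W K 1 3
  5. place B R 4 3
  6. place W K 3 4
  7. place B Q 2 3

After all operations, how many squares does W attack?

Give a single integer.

Op 1: place BQ@(0,4)
Op 2: place BQ@(2,0)
Op 3: place BB@(2,4)
Op 4: place WK@(1,3)
Op 5: place BR@(4,3)
Op 6: place WK@(3,4)
Op 7: place BQ@(2,3)
Per-piece attacks for W:
  WK@(1,3): attacks (1,4) (1,2) (2,3) (0,3) (2,4) (2,2) (0,4) (0,2)
  WK@(3,4): attacks (3,3) (4,4) (2,4) (4,3) (2,3)
Union (11 distinct): (0,2) (0,3) (0,4) (1,2) (1,4) (2,2) (2,3) (2,4) (3,3) (4,3) (4,4)

Answer: 11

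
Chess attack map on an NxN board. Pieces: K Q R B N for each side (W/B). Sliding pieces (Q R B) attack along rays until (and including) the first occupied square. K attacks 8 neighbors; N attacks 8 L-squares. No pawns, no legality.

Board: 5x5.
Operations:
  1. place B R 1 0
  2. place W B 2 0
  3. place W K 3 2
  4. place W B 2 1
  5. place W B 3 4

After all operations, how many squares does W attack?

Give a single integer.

Op 1: place BR@(1,0)
Op 2: place WB@(2,0)
Op 3: place WK@(3,2)
Op 4: place WB@(2,1)
Op 5: place WB@(3,4)
Per-piece attacks for W:
  WB@(2,0): attacks (3,1) (4,2) (1,1) (0,2)
  WB@(2,1): attacks (3,2) (3,0) (1,2) (0,3) (1,0) [ray(1,1) blocked at (3,2); ray(-1,-1) blocked at (1,0)]
  WK@(3,2): attacks (3,3) (3,1) (4,2) (2,2) (4,3) (4,1) (2,3) (2,1)
  WB@(3,4): attacks (4,3) (2,3) (1,2) (0,1)
Union (16 distinct): (0,1) (0,2) (0,3) (1,0) (1,1) (1,2) (2,1) (2,2) (2,3) (3,0) (3,1) (3,2) (3,3) (4,1) (4,2) (4,3)

Answer: 16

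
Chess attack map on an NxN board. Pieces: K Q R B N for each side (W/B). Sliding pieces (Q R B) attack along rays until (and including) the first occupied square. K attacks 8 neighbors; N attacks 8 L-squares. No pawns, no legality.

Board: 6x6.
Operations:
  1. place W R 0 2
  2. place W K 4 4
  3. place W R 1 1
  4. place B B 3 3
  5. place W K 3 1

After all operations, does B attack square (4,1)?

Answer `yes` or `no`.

Op 1: place WR@(0,2)
Op 2: place WK@(4,4)
Op 3: place WR@(1,1)
Op 4: place BB@(3,3)
Op 5: place WK@(3,1)
Per-piece attacks for B:
  BB@(3,3): attacks (4,4) (4,2) (5,1) (2,4) (1,5) (2,2) (1,1) [ray(1,1) blocked at (4,4); ray(-1,-1) blocked at (1,1)]
B attacks (4,1): no

Answer: no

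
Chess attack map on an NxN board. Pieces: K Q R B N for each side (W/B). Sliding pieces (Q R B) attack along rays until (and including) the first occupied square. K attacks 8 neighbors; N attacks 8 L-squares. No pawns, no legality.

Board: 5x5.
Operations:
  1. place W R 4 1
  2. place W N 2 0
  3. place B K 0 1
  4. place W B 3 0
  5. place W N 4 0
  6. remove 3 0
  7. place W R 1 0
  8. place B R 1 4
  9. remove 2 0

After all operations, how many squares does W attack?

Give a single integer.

Answer: 15

Derivation:
Op 1: place WR@(4,1)
Op 2: place WN@(2,0)
Op 3: place BK@(0,1)
Op 4: place WB@(3,0)
Op 5: place WN@(4,0)
Op 6: remove (3,0)
Op 7: place WR@(1,0)
Op 8: place BR@(1,4)
Op 9: remove (2,0)
Per-piece attacks for W:
  WR@(1,0): attacks (1,1) (1,2) (1,3) (1,4) (2,0) (3,0) (4,0) (0,0) [ray(0,1) blocked at (1,4); ray(1,0) blocked at (4,0)]
  WN@(4,0): attacks (3,2) (2,1)
  WR@(4,1): attacks (4,2) (4,3) (4,4) (4,0) (3,1) (2,1) (1,1) (0,1) [ray(0,-1) blocked at (4,0); ray(-1,0) blocked at (0,1)]
Union (15 distinct): (0,0) (0,1) (1,1) (1,2) (1,3) (1,4) (2,0) (2,1) (3,0) (3,1) (3,2) (4,0) (4,2) (4,3) (4,4)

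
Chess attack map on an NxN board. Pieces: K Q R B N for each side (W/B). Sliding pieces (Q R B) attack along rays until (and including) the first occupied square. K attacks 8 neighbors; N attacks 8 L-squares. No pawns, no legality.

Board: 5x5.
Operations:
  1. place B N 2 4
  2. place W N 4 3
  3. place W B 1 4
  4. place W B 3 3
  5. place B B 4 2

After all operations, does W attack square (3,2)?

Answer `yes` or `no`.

Op 1: place BN@(2,4)
Op 2: place WN@(4,3)
Op 3: place WB@(1,4)
Op 4: place WB@(3,3)
Op 5: place BB@(4,2)
Per-piece attacks for W:
  WB@(1,4): attacks (2,3) (3,2) (4,1) (0,3)
  WB@(3,3): attacks (4,4) (4,2) (2,4) (2,2) (1,1) (0,0) [ray(1,-1) blocked at (4,2); ray(-1,1) blocked at (2,4)]
  WN@(4,3): attacks (2,4) (3,1) (2,2)
W attacks (3,2): yes

Answer: yes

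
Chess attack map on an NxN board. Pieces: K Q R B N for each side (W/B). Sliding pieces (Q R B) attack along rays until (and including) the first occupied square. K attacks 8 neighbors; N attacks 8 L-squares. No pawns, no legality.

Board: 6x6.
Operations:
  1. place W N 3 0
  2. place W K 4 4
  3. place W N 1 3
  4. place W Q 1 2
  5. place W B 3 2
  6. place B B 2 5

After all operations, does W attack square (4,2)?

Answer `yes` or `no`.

Op 1: place WN@(3,0)
Op 2: place WK@(4,4)
Op 3: place WN@(1,3)
Op 4: place WQ@(1,2)
Op 5: place WB@(3,2)
Op 6: place BB@(2,5)
Per-piece attacks for W:
  WQ@(1,2): attacks (1,3) (1,1) (1,0) (2,2) (3,2) (0,2) (2,3) (3,4) (4,5) (2,1) (3,0) (0,3) (0,1) [ray(0,1) blocked at (1,3); ray(1,0) blocked at (3,2); ray(1,-1) blocked at (3,0)]
  WN@(1,3): attacks (2,5) (3,4) (0,5) (2,1) (3,2) (0,1)
  WN@(3,0): attacks (4,2) (5,1) (2,2) (1,1)
  WB@(3,2): attacks (4,3) (5,4) (4,1) (5,0) (2,3) (1,4) (0,5) (2,1) (1,0)
  WK@(4,4): attacks (4,5) (4,3) (5,4) (3,4) (5,5) (5,3) (3,5) (3,3)
W attacks (4,2): yes

Answer: yes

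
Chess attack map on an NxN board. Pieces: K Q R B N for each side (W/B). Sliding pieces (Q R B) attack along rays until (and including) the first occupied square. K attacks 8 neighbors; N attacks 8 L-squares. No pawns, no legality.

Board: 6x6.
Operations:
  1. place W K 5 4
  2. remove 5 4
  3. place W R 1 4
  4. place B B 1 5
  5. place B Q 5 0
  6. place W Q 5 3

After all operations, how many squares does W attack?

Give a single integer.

Answer: 22

Derivation:
Op 1: place WK@(5,4)
Op 2: remove (5,4)
Op 3: place WR@(1,4)
Op 4: place BB@(1,5)
Op 5: place BQ@(5,0)
Op 6: place WQ@(5,3)
Per-piece attacks for W:
  WR@(1,4): attacks (1,5) (1,3) (1,2) (1,1) (1,0) (2,4) (3,4) (4,4) (5,4) (0,4) [ray(0,1) blocked at (1,5)]
  WQ@(5,3): attacks (5,4) (5,5) (5,2) (5,1) (5,0) (4,3) (3,3) (2,3) (1,3) (0,3) (4,4) (3,5) (4,2) (3,1) (2,0) [ray(0,-1) blocked at (5,0)]
Union (22 distinct): (0,3) (0,4) (1,0) (1,1) (1,2) (1,3) (1,5) (2,0) (2,3) (2,4) (3,1) (3,3) (3,4) (3,5) (4,2) (4,3) (4,4) (5,0) (5,1) (5,2) (5,4) (5,5)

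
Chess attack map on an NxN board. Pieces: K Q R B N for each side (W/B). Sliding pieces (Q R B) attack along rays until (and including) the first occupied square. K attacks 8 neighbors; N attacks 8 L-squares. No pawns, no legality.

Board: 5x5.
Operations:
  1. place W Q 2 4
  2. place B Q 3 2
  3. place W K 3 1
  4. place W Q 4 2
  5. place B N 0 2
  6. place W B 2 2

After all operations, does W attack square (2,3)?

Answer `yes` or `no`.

Op 1: place WQ@(2,4)
Op 2: place BQ@(3,2)
Op 3: place WK@(3,1)
Op 4: place WQ@(4,2)
Op 5: place BN@(0,2)
Op 6: place WB@(2,2)
Per-piece attacks for W:
  WB@(2,2): attacks (3,3) (4,4) (3,1) (1,3) (0,4) (1,1) (0,0) [ray(1,-1) blocked at (3,1)]
  WQ@(2,4): attacks (2,3) (2,2) (3,4) (4,4) (1,4) (0,4) (3,3) (4,2) (1,3) (0,2) [ray(0,-1) blocked at (2,2); ray(1,-1) blocked at (4,2); ray(-1,-1) blocked at (0,2)]
  WK@(3,1): attacks (3,2) (3,0) (4,1) (2,1) (4,2) (4,0) (2,2) (2,0)
  WQ@(4,2): attacks (4,3) (4,4) (4,1) (4,0) (3,2) (3,3) (2,4) (3,1) [ray(-1,0) blocked at (3,2); ray(-1,1) blocked at (2,4); ray(-1,-1) blocked at (3,1)]
W attacks (2,3): yes

Answer: yes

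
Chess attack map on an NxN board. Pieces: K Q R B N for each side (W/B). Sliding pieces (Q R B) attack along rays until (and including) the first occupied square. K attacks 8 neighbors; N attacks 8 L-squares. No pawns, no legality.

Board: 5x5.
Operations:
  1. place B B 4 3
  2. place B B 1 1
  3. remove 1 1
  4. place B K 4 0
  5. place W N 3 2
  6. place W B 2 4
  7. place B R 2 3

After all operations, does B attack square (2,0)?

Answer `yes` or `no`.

Op 1: place BB@(4,3)
Op 2: place BB@(1,1)
Op 3: remove (1,1)
Op 4: place BK@(4,0)
Op 5: place WN@(3,2)
Op 6: place WB@(2,4)
Op 7: place BR@(2,3)
Per-piece attacks for B:
  BR@(2,3): attacks (2,4) (2,2) (2,1) (2,0) (3,3) (4,3) (1,3) (0,3) [ray(0,1) blocked at (2,4); ray(1,0) blocked at (4,3)]
  BK@(4,0): attacks (4,1) (3,0) (3,1)
  BB@(4,3): attacks (3,4) (3,2) [ray(-1,-1) blocked at (3,2)]
B attacks (2,0): yes

Answer: yes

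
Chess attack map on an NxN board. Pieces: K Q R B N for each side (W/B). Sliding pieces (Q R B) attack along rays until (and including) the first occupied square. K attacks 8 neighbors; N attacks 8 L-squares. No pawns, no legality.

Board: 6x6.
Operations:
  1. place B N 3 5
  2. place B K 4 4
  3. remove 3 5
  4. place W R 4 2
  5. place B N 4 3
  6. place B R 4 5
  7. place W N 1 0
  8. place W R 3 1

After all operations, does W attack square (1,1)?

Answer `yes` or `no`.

Answer: yes

Derivation:
Op 1: place BN@(3,5)
Op 2: place BK@(4,4)
Op 3: remove (3,5)
Op 4: place WR@(4,2)
Op 5: place BN@(4,3)
Op 6: place BR@(4,5)
Op 7: place WN@(1,0)
Op 8: place WR@(3,1)
Per-piece attacks for W:
  WN@(1,0): attacks (2,2) (3,1) (0,2)
  WR@(3,1): attacks (3,2) (3,3) (3,4) (3,5) (3,0) (4,1) (5,1) (2,1) (1,1) (0,1)
  WR@(4,2): attacks (4,3) (4,1) (4,0) (5,2) (3,2) (2,2) (1,2) (0,2) [ray(0,1) blocked at (4,3)]
W attacks (1,1): yes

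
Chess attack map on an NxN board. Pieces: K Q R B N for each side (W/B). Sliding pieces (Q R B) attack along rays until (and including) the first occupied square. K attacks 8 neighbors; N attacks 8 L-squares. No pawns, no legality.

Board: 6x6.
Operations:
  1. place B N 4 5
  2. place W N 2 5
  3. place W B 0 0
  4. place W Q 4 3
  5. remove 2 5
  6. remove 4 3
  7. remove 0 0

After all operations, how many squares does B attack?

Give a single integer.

Op 1: place BN@(4,5)
Op 2: place WN@(2,5)
Op 3: place WB@(0,0)
Op 4: place WQ@(4,3)
Op 5: remove (2,5)
Op 6: remove (4,3)
Op 7: remove (0,0)
Per-piece attacks for B:
  BN@(4,5): attacks (5,3) (3,3) (2,4)
Union (3 distinct): (2,4) (3,3) (5,3)

Answer: 3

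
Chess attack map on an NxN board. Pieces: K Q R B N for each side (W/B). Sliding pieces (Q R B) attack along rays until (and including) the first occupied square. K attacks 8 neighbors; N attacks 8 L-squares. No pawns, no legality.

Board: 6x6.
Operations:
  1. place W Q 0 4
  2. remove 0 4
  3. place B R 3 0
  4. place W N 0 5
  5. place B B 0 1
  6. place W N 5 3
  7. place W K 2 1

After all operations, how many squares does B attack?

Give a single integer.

Answer: 13

Derivation:
Op 1: place WQ@(0,4)
Op 2: remove (0,4)
Op 3: place BR@(3,0)
Op 4: place WN@(0,5)
Op 5: place BB@(0,1)
Op 6: place WN@(5,3)
Op 7: place WK@(2,1)
Per-piece attacks for B:
  BB@(0,1): attacks (1,2) (2,3) (3,4) (4,5) (1,0)
  BR@(3,0): attacks (3,1) (3,2) (3,3) (3,4) (3,5) (4,0) (5,0) (2,0) (1,0) (0,0)
Union (13 distinct): (0,0) (1,0) (1,2) (2,0) (2,3) (3,1) (3,2) (3,3) (3,4) (3,5) (4,0) (4,5) (5,0)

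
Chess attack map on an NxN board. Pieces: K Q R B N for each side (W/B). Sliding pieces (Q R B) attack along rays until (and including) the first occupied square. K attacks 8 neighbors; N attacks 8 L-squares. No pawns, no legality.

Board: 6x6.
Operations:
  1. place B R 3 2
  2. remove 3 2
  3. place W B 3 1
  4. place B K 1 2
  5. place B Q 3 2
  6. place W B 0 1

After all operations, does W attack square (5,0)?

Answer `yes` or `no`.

Answer: no

Derivation:
Op 1: place BR@(3,2)
Op 2: remove (3,2)
Op 3: place WB@(3,1)
Op 4: place BK@(1,2)
Op 5: place BQ@(3,2)
Op 6: place WB@(0,1)
Per-piece attacks for W:
  WB@(0,1): attacks (1,2) (1,0) [ray(1,1) blocked at (1,2)]
  WB@(3,1): attacks (4,2) (5,3) (4,0) (2,2) (1,3) (0,4) (2,0)
W attacks (5,0): no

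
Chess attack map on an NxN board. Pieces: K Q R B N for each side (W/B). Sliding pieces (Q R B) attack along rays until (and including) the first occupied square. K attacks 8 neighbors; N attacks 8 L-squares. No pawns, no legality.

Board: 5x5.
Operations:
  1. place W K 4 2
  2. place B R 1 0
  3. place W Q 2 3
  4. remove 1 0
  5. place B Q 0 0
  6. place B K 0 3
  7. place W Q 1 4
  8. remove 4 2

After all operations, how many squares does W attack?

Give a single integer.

Answer: 19

Derivation:
Op 1: place WK@(4,2)
Op 2: place BR@(1,0)
Op 3: place WQ@(2,3)
Op 4: remove (1,0)
Op 5: place BQ@(0,0)
Op 6: place BK@(0,3)
Op 7: place WQ@(1,4)
Op 8: remove (4,2)
Per-piece attacks for W:
  WQ@(1,4): attacks (1,3) (1,2) (1,1) (1,0) (2,4) (3,4) (4,4) (0,4) (2,3) (0,3) [ray(1,-1) blocked at (2,3); ray(-1,-1) blocked at (0,3)]
  WQ@(2,3): attacks (2,4) (2,2) (2,1) (2,0) (3,3) (4,3) (1,3) (0,3) (3,4) (3,2) (4,1) (1,4) (1,2) (0,1) [ray(-1,0) blocked at (0,3); ray(-1,1) blocked at (1,4)]
Union (19 distinct): (0,1) (0,3) (0,4) (1,0) (1,1) (1,2) (1,3) (1,4) (2,0) (2,1) (2,2) (2,3) (2,4) (3,2) (3,3) (3,4) (4,1) (4,3) (4,4)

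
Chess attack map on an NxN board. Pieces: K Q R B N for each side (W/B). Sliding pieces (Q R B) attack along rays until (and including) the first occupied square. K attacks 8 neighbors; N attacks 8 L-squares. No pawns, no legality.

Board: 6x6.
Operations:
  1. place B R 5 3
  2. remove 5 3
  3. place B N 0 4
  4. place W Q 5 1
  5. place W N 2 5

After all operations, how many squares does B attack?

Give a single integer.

Answer: 3

Derivation:
Op 1: place BR@(5,3)
Op 2: remove (5,3)
Op 3: place BN@(0,4)
Op 4: place WQ@(5,1)
Op 5: place WN@(2,5)
Per-piece attacks for B:
  BN@(0,4): attacks (2,5) (1,2) (2,3)
Union (3 distinct): (1,2) (2,3) (2,5)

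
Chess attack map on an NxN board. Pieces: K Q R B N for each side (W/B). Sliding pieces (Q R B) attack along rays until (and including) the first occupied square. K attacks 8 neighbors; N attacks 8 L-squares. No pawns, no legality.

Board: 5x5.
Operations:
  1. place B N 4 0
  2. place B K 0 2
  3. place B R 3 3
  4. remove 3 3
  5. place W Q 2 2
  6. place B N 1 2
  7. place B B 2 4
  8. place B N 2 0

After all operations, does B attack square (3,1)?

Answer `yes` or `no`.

Answer: yes

Derivation:
Op 1: place BN@(4,0)
Op 2: place BK@(0,2)
Op 3: place BR@(3,3)
Op 4: remove (3,3)
Op 5: place WQ@(2,2)
Op 6: place BN@(1,2)
Op 7: place BB@(2,4)
Op 8: place BN@(2,0)
Per-piece attacks for B:
  BK@(0,2): attacks (0,3) (0,1) (1,2) (1,3) (1,1)
  BN@(1,2): attacks (2,4) (3,3) (0,4) (2,0) (3,1) (0,0)
  BN@(2,0): attacks (3,2) (4,1) (1,2) (0,1)
  BB@(2,4): attacks (3,3) (4,2) (1,3) (0,2) [ray(-1,-1) blocked at (0,2)]
  BN@(4,0): attacks (3,2) (2,1)
B attacks (3,1): yes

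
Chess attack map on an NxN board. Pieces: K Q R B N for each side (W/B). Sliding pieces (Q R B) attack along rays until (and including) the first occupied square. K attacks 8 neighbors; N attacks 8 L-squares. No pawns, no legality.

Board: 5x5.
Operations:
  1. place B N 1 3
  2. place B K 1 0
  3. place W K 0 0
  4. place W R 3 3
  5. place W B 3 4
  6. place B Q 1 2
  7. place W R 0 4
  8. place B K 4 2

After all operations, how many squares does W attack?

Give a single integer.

Answer: 16

Derivation:
Op 1: place BN@(1,3)
Op 2: place BK@(1,0)
Op 3: place WK@(0,0)
Op 4: place WR@(3,3)
Op 5: place WB@(3,4)
Op 6: place BQ@(1,2)
Op 7: place WR@(0,4)
Op 8: place BK@(4,2)
Per-piece attacks for W:
  WK@(0,0): attacks (0,1) (1,0) (1,1)
  WR@(0,4): attacks (0,3) (0,2) (0,1) (0,0) (1,4) (2,4) (3,4) [ray(0,-1) blocked at (0,0); ray(1,0) blocked at (3,4)]
  WR@(3,3): attacks (3,4) (3,2) (3,1) (3,0) (4,3) (2,3) (1,3) [ray(0,1) blocked at (3,4); ray(-1,0) blocked at (1,3)]
  WB@(3,4): attacks (4,3) (2,3) (1,2) [ray(-1,-1) blocked at (1,2)]
Union (16 distinct): (0,0) (0,1) (0,2) (0,3) (1,0) (1,1) (1,2) (1,3) (1,4) (2,3) (2,4) (3,0) (3,1) (3,2) (3,4) (4,3)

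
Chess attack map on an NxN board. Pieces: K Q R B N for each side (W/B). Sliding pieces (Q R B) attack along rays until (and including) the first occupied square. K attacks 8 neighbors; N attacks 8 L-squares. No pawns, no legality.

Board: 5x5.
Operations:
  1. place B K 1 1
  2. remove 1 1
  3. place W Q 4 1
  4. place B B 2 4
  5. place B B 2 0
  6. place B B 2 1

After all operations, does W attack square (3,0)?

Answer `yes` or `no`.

Answer: yes

Derivation:
Op 1: place BK@(1,1)
Op 2: remove (1,1)
Op 3: place WQ@(4,1)
Op 4: place BB@(2,4)
Op 5: place BB@(2,0)
Op 6: place BB@(2,1)
Per-piece attacks for W:
  WQ@(4,1): attacks (4,2) (4,3) (4,4) (4,0) (3,1) (2,1) (3,2) (2,3) (1,4) (3,0) [ray(-1,0) blocked at (2,1)]
W attacks (3,0): yes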